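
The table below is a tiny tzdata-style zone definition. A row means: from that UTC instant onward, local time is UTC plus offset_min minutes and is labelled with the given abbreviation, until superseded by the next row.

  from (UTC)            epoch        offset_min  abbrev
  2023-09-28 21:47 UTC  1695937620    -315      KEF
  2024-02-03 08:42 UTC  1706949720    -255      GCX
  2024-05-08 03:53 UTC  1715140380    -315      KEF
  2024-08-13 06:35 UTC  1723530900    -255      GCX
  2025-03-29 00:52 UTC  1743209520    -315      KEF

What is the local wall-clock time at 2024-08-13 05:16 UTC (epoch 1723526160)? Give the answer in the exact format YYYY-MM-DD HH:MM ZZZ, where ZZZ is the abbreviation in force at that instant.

Query: 2024-08-13 05:16 UTC
Rule 3/5 (KEF, -05:15): 2024-05-08 03:53 UTC ≤ query < 2024-08-13 06:35 UTC
5·60 + 16 - 315 = 1 min
1 = 0·1440 + 1; 1 = 0·60 + 1 → 00:01, same day
→ 2024-08-13 00:01 KEF

2024-08-13 00:01 KEF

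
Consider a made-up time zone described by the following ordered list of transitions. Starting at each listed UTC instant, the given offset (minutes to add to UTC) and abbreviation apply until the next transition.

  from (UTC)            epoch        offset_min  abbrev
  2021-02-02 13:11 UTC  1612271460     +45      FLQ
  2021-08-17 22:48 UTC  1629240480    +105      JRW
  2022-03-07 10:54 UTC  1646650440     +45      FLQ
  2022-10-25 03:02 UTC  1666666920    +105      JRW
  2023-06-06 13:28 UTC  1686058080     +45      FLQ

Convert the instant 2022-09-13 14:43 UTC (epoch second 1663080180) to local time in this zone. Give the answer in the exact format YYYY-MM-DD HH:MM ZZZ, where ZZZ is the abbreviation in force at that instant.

Query: 2022-09-13 14:43 UTC
Rule 3/5 (FLQ, +00:45): 2022-03-07 10:54 UTC ≤ query < 2022-10-25 03:02 UTC
14·60 + 43 + 45 = 928 min
928 = 0·1440 + 928; 928 = 15·60 + 28 → 15:28, same day
→ 2022-09-13 15:28 FLQ

2022-09-13 15:28 FLQ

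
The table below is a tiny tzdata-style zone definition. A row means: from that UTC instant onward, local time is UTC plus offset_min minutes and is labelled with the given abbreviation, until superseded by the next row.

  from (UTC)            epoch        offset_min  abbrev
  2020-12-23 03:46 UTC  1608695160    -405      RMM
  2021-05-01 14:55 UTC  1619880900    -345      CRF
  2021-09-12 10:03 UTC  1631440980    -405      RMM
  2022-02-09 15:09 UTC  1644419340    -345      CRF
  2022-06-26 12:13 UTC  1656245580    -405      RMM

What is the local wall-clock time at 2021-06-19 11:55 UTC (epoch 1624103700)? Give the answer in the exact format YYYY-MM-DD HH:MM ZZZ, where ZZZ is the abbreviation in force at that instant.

2021-06-19 06:10 CRF

Query: 2021-06-19 11:55 UTC
Rule 2/5 (CRF, -05:45): 2021-05-01 14:55 UTC ≤ query < 2021-09-12 10:03 UTC
11·60 + 55 - 345 = 370 min
370 = 0·1440 + 370; 370 = 6·60 + 10 → 06:10, same day
→ 2021-06-19 06:10 CRF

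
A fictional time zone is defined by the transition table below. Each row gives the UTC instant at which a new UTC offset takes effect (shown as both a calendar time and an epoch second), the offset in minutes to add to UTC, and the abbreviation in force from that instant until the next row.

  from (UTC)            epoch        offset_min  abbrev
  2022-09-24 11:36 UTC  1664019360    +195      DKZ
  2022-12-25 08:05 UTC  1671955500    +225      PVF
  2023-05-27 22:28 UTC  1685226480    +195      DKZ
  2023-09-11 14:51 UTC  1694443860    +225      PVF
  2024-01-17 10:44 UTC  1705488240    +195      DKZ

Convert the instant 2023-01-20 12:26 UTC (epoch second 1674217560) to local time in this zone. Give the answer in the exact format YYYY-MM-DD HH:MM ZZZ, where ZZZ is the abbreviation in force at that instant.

2023-01-20 16:11 PVF

Query: 2023-01-20 12:26 UTC
Rule 2/5 (PVF, +03:45): 2022-12-25 08:05 UTC ≤ query < 2023-05-27 22:28 UTC
12·60 + 26 + 225 = 971 min
971 = 0·1440 + 971; 971 = 16·60 + 11 → 16:11, same day
→ 2023-01-20 16:11 PVF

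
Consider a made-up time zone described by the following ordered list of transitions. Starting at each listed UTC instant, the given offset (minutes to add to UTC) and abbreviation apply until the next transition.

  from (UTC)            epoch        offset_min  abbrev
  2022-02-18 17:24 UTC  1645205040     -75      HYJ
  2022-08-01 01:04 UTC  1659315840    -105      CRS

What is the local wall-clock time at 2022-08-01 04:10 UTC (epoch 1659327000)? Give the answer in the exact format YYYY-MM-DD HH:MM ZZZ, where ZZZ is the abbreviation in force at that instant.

2022-08-01 02:25 CRS

Query: 2022-08-01 04:10 UTC
Rule 2/2 (CRS, -01:45): 2022-08-01 01:04 UTC ≤ query < +∞
4·60 + 10 - 105 = 145 min
145 = 0·1440 + 145; 145 = 2·60 + 25 → 02:25, same day
→ 2022-08-01 02:25 CRS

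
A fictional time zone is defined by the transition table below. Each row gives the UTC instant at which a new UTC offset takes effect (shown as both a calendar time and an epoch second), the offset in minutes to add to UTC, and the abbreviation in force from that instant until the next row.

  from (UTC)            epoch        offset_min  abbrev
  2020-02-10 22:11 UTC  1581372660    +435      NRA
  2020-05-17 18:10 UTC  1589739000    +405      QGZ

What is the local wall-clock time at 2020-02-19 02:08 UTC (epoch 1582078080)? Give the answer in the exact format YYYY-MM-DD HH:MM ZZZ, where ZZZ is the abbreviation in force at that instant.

Query: 2020-02-19 02:08 UTC
Rule 1/2 (NRA, +07:15): 2020-02-10 22:11 UTC ≤ query < 2020-05-17 18:10 UTC
2·60 + 8 + 435 = 563 min
563 = 0·1440 + 563; 563 = 9·60 + 23 → 09:23, same day
→ 2020-02-19 09:23 NRA

2020-02-19 09:23 NRA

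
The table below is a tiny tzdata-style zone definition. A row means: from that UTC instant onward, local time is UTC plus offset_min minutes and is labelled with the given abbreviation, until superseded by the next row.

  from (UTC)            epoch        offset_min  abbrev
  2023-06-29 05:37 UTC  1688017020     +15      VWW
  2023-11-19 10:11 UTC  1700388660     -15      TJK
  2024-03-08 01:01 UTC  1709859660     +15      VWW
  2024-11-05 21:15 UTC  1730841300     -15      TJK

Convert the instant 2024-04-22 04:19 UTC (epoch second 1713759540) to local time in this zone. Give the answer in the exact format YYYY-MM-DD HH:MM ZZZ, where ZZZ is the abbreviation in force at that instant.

2024-04-22 04:34 VWW

Query: 2024-04-22 04:19 UTC
Rule 3/4 (VWW, +00:15): 2024-03-08 01:01 UTC ≤ query < 2024-11-05 21:15 UTC
4·60 + 19 + 15 = 274 min
274 = 0·1440 + 274; 274 = 4·60 + 34 → 04:34, same day
→ 2024-04-22 04:34 VWW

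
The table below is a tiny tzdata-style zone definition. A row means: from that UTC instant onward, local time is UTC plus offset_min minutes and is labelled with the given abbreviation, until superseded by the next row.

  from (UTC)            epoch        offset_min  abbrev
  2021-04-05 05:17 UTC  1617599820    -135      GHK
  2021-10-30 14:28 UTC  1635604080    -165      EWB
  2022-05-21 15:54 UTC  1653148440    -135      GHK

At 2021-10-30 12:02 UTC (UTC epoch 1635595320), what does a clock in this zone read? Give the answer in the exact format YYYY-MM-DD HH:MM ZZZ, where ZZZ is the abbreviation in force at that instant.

2021-10-30 09:47 GHK

Query: 2021-10-30 12:02 UTC
Rule 1/3 (GHK, -02:15): 2021-04-05 05:17 UTC ≤ query < 2021-10-30 14:28 UTC
12·60 + 2 - 135 = 587 min
587 = 0·1440 + 587; 587 = 9·60 + 47 → 09:47, same day
→ 2021-10-30 09:47 GHK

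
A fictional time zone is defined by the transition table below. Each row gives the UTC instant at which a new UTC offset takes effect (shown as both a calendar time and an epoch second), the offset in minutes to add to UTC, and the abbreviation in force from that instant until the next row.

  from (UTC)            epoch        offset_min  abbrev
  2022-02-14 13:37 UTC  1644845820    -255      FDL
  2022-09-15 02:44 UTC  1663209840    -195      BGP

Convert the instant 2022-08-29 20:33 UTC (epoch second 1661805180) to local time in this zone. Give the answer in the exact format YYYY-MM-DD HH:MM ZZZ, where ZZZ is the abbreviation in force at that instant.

Query: 2022-08-29 20:33 UTC
Rule 1/2 (FDL, -04:15): 2022-02-14 13:37 UTC ≤ query < 2022-09-15 02:44 UTC
20·60 + 33 - 255 = 978 min
978 = 0·1440 + 978; 978 = 16·60 + 18 → 16:18, same day
→ 2022-08-29 16:18 FDL

2022-08-29 16:18 FDL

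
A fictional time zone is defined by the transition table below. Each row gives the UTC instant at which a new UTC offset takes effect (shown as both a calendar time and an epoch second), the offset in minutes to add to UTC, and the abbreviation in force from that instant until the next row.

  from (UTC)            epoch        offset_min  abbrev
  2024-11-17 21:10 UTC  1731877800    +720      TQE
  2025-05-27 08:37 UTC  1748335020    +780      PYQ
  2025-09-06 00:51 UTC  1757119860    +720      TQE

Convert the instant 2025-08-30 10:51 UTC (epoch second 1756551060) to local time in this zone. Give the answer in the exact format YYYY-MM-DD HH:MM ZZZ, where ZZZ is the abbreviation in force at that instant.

Query: 2025-08-30 10:51 UTC
Rule 2/3 (PYQ, +13:00): 2025-05-27 08:37 UTC ≤ query < 2025-09-06 00:51 UTC
10·60 + 51 + 780 = 1431 min
1431 = 0·1440 + 1431; 1431 = 23·60 + 51 → 23:51, same day
→ 2025-08-30 23:51 PYQ

2025-08-30 23:51 PYQ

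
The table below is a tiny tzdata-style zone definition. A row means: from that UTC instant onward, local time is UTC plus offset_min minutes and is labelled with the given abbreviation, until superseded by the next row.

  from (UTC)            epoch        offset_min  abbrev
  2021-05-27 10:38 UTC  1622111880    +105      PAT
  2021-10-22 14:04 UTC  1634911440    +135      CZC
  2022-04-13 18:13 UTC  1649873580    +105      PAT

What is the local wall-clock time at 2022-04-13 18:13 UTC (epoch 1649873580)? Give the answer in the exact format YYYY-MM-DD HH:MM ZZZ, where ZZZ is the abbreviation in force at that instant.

2022-04-13 19:58 PAT

Query: 2022-04-13 18:13 UTC
Rule 3/3 (PAT, +01:45): 2022-04-13 18:13 UTC ≤ query < +∞
18·60 + 13 + 105 = 1198 min
1198 = 0·1440 + 1198; 1198 = 19·60 + 58 → 19:58, same day
→ 2022-04-13 19:58 PAT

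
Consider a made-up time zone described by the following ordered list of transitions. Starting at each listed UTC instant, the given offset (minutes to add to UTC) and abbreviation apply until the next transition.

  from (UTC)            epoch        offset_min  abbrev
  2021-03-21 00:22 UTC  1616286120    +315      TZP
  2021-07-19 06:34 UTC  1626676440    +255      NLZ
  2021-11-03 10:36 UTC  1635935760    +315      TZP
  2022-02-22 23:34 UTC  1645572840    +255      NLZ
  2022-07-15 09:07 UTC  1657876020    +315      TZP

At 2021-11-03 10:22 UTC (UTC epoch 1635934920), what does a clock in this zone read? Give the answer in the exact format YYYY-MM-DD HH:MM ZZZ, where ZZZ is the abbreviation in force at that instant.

2021-11-03 14:37 NLZ

Query: 2021-11-03 10:22 UTC
Rule 2/5 (NLZ, +04:15): 2021-07-19 06:34 UTC ≤ query < 2021-11-03 10:36 UTC
10·60 + 22 + 255 = 877 min
877 = 0·1440 + 877; 877 = 14·60 + 37 → 14:37, same day
→ 2021-11-03 14:37 NLZ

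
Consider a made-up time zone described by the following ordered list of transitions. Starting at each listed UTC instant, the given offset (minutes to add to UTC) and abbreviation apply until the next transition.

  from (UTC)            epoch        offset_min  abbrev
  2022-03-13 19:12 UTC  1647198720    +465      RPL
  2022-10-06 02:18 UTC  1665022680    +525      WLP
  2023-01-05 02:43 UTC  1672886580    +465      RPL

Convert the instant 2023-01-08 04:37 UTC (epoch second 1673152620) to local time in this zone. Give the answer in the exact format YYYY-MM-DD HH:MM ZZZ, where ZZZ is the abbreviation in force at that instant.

2023-01-08 12:22 RPL

Query: 2023-01-08 04:37 UTC
Rule 3/3 (RPL, +07:45): 2023-01-05 02:43 UTC ≤ query < +∞
4·60 + 37 + 465 = 742 min
742 = 0·1440 + 742; 742 = 12·60 + 22 → 12:22, same day
→ 2023-01-08 12:22 RPL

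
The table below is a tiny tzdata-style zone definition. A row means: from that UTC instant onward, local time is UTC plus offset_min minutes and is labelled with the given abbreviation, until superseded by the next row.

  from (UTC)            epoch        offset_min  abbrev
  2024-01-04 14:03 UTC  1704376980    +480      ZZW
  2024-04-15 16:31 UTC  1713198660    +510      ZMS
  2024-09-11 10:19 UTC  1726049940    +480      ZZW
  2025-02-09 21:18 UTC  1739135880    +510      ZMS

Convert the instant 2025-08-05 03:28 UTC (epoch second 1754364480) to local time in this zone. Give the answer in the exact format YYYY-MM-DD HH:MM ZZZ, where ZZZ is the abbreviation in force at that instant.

Query: 2025-08-05 03:28 UTC
Rule 4/4 (ZMS, +08:30): 2025-02-09 21:18 UTC ≤ query < +∞
3·60 + 28 + 510 = 718 min
718 = 0·1440 + 718; 718 = 11·60 + 58 → 11:58, same day
→ 2025-08-05 11:58 ZMS

2025-08-05 11:58 ZMS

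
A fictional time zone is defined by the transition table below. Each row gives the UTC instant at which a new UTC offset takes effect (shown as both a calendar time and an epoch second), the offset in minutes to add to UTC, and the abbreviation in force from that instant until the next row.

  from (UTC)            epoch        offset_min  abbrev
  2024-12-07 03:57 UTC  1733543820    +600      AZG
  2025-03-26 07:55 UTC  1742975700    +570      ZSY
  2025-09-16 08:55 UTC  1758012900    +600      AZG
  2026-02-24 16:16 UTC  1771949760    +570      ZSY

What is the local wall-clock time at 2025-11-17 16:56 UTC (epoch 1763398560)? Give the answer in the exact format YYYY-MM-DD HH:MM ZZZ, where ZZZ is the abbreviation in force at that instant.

2025-11-18 02:56 AZG

Query: 2025-11-17 16:56 UTC
Rule 3/4 (AZG, +10:00): 2025-09-16 08:55 UTC ≤ query < 2026-02-24 16:16 UTC
16·60 + 56 + 600 = 1616 min
1616 = 1·1440 + 176; 176 = 2·60 + 56 → 02:56, 2025-11-17 + 1 day = 2025-11-18
→ 2025-11-18 02:56 AZG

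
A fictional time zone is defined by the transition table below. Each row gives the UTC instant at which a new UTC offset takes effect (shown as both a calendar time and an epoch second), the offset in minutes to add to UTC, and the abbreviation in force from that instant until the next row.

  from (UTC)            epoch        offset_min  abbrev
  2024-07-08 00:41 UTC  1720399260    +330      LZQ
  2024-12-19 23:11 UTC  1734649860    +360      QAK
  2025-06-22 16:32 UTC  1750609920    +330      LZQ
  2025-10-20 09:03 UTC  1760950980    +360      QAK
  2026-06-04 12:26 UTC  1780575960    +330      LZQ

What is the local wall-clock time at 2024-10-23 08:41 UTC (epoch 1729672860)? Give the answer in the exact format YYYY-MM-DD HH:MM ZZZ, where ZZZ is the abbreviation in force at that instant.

Query: 2024-10-23 08:41 UTC
Rule 1/5 (LZQ, +05:30): 2024-07-08 00:41 UTC ≤ query < 2024-12-19 23:11 UTC
8·60 + 41 + 330 = 851 min
851 = 0·1440 + 851; 851 = 14·60 + 11 → 14:11, same day
→ 2024-10-23 14:11 LZQ

2024-10-23 14:11 LZQ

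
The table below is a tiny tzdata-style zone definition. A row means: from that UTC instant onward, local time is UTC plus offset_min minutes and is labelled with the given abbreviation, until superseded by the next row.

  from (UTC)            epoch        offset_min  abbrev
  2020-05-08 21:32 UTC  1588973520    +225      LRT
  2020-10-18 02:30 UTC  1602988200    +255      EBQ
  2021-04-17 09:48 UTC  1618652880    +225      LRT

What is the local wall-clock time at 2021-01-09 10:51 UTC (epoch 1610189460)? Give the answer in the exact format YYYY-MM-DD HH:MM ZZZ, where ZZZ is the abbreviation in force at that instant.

2021-01-09 15:06 EBQ

Query: 2021-01-09 10:51 UTC
Rule 2/3 (EBQ, +04:15): 2020-10-18 02:30 UTC ≤ query < 2021-04-17 09:48 UTC
10·60 + 51 + 255 = 906 min
906 = 0·1440 + 906; 906 = 15·60 + 6 → 15:06, same day
→ 2021-01-09 15:06 EBQ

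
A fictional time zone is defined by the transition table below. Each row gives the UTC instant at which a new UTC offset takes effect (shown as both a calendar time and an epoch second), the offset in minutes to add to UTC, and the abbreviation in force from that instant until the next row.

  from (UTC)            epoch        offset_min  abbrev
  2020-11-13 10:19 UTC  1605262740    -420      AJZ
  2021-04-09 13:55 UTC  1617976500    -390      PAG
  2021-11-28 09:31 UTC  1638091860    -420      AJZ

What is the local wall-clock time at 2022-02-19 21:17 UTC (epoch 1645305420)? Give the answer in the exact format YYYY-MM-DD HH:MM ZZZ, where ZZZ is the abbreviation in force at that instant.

Query: 2022-02-19 21:17 UTC
Rule 3/3 (AJZ, -07:00): 2021-11-28 09:31 UTC ≤ query < +∞
21·60 + 17 - 420 = 857 min
857 = 0·1440 + 857; 857 = 14·60 + 17 → 14:17, same day
→ 2022-02-19 14:17 AJZ

2022-02-19 14:17 AJZ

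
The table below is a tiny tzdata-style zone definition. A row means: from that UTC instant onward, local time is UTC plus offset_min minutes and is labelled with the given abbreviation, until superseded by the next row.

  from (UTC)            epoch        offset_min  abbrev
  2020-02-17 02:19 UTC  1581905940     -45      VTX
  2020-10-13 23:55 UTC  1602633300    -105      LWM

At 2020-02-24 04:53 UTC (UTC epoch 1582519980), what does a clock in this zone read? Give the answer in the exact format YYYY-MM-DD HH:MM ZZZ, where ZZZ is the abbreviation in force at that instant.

Query: 2020-02-24 04:53 UTC
Rule 1/2 (VTX, -00:45): 2020-02-17 02:19 UTC ≤ query < 2020-10-13 23:55 UTC
4·60 + 53 - 45 = 248 min
248 = 0·1440 + 248; 248 = 4·60 + 8 → 04:08, same day
→ 2020-02-24 04:08 VTX

2020-02-24 04:08 VTX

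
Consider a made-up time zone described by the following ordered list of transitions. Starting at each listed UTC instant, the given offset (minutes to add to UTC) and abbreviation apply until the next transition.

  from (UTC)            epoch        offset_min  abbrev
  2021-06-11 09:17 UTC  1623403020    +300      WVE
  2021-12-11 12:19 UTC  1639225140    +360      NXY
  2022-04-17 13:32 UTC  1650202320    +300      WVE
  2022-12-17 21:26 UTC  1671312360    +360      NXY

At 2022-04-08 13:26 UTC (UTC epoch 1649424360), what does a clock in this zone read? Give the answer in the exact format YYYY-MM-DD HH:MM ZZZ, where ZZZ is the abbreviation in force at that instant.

Query: 2022-04-08 13:26 UTC
Rule 2/4 (NXY, +06:00): 2021-12-11 12:19 UTC ≤ query < 2022-04-17 13:32 UTC
13·60 + 26 + 360 = 1166 min
1166 = 0·1440 + 1166; 1166 = 19·60 + 26 → 19:26, same day
→ 2022-04-08 19:26 NXY

2022-04-08 19:26 NXY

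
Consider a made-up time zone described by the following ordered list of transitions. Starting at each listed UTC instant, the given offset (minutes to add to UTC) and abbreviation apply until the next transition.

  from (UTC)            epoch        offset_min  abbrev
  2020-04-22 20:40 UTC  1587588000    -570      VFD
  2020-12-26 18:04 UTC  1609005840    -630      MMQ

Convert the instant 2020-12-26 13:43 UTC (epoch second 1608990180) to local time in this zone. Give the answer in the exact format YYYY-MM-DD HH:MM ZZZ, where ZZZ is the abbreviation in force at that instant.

2020-12-26 04:13 VFD

Query: 2020-12-26 13:43 UTC
Rule 1/2 (VFD, -09:30): 2020-04-22 20:40 UTC ≤ query < 2020-12-26 18:04 UTC
13·60 + 43 - 570 = 253 min
253 = 0·1440 + 253; 253 = 4·60 + 13 → 04:13, same day
→ 2020-12-26 04:13 VFD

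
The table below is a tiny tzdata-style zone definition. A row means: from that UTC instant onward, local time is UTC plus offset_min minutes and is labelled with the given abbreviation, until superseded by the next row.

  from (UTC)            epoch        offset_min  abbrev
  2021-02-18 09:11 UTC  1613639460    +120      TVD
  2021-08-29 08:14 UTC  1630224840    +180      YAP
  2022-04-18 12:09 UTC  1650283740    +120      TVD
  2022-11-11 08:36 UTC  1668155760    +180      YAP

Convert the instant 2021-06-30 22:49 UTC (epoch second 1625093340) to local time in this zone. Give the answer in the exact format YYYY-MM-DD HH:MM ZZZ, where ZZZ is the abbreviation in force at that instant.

2021-07-01 00:49 TVD

Query: 2021-06-30 22:49 UTC
Rule 1/4 (TVD, +02:00): 2021-02-18 09:11 UTC ≤ query < 2021-08-29 08:14 UTC
22·60 + 49 + 120 = 1489 min
1489 = 1·1440 + 49; 49 = 0·60 + 49 → 00:49, 2021-06-30 + 1 day = 2021-07-01
→ 2021-07-01 00:49 TVD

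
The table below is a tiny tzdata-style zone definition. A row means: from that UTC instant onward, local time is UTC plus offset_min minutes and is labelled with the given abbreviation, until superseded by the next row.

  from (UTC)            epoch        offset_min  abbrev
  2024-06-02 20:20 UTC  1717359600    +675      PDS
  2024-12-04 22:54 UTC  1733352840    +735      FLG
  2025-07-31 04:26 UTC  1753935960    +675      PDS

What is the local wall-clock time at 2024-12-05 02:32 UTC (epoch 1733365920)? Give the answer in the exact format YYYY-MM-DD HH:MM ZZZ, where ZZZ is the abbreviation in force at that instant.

2024-12-05 14:47 FLG

Query: 2024-12-05 02:32 UTC
Rule 2/3 (FLG, +12:15): 2024-12-04 22:54 UTC ≤ query < 2025-07-31 04:26 UTC
2·60 + 32 + 735 = 887 min
887 = 0·1440 + 887; 887 = 14·60 + 47 → 14:47, same day
→ 2024-12-05 14:47 FLG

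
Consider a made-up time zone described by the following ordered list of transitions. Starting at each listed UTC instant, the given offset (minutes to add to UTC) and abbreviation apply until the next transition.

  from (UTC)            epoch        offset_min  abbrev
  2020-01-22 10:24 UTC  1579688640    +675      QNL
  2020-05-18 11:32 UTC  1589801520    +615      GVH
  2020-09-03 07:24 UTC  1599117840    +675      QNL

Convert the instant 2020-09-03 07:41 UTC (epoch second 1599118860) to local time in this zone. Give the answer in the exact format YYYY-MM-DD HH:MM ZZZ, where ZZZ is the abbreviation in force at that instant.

Query: 2020-09-03 07:41 UTC
Rule 3/3 (QNL, +11:15): 2020-09-03 07:24 UTC ≤ query < +∞
7·60 + 41 + 675 = 1136 min
1136 = 0·1440 + 1136; 1136 = 18·60 + 56 → 18:56, same day
→ 2020-09-03 18:56 QNL

2020-09-03 18:56 QNL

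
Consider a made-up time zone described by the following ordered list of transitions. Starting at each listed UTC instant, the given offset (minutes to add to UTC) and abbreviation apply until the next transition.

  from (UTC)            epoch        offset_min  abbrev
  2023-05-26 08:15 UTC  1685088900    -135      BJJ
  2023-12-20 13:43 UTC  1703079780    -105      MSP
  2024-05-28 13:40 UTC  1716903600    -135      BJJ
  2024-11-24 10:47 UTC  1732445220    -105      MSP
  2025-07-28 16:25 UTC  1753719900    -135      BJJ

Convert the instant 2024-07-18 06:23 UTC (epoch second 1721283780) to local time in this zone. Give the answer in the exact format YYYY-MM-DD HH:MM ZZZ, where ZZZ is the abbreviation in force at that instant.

Query: 2024-07-18 06:23 UTC
Rule 3/5 (BJJ, -02:15): 2024-05-28 13:40 UTC ≤ query < 2024-11-24 10:47 UTC
6·60 + 23 - 135 = 248 min
248 = 0·1440 + 248; 248 = 4·60 + 8 → 04:08, same day
→ 2024-07-18 04:08 BJJ

2024-07-18 04:08 BJJ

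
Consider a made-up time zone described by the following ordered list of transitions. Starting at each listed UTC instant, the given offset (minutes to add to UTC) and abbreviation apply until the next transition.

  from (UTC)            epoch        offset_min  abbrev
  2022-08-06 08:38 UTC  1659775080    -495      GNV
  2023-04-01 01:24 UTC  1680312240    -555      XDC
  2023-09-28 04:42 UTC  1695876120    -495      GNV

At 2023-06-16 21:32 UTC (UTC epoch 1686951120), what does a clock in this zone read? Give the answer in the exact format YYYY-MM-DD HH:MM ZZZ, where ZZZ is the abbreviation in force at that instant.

2023-06-16 12:17 XDC

Query: 2023-06-16 21:32 UTC
Rule 2/3 (XDC, -09:15): 2023-04-01 01:24 UTC ≤ query < 2023-09-28 04:42 UTC
21·60 + 32 - 555 = 737 min
737 = 0·1440 + 737; 737 = 12·60 + 17 → 12:17, same day
→ 2023-06-16 12:17 XDC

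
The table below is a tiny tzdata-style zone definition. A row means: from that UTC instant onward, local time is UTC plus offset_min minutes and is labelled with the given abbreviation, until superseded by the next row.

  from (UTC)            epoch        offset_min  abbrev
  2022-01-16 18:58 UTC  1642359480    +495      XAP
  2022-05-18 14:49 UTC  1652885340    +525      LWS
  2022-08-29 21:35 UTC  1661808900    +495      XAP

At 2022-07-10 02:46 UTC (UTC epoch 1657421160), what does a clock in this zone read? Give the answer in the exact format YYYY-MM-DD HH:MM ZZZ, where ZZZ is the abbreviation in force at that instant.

Query: 2022-07-10 02:46 UTC
Rule 2/3 (LWS, +08:45): 2022-05-18 14:49 UTC ≤ query < 2022-08-29 21:35 UTC
2·60 + 46 + 525 = 691 min
691 = 0·1440 + 691; 691 = 11·60 + 31 → 11:31, same day
→ 2022-07-10 11:31 LWS

2022-07-10 11:31 LWS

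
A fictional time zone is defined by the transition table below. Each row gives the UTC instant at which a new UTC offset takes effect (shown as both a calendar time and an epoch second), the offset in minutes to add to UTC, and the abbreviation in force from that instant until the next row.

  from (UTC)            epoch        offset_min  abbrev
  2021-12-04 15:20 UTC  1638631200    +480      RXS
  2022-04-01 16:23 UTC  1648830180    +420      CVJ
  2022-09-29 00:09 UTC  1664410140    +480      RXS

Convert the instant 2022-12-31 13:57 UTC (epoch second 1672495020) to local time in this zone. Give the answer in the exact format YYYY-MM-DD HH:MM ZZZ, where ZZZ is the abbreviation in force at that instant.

Query: 2022-12-31 13:57 UTC
Rule 3/3 (RXS, +08:00): 2022-09-29 00:09 UTC ≤ query < +∞
13·60 + 57 + 480 = 1317 min
1317 = 0·1440 + 1317; 1317 = 21·60 + 57 → 21:57, same day
→ 2022-12-31 21:57 RXS

2022-12-31 21:57 RXS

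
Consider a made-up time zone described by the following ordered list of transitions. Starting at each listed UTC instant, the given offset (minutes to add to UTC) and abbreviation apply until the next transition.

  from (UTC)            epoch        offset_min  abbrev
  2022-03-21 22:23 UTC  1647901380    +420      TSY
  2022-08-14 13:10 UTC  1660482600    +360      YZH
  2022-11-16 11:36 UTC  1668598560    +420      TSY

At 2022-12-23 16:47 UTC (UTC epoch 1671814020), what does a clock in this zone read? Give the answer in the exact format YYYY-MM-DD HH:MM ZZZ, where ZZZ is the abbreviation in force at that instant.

Query: 2022-12-23 16:47 UTC
Rule 3/3 (TSY, +07:00): 2022-11-16 11:36 UTC ≤ query < +∞
16·60 + 47 + 420 = 1427 min
1427 = 0·1440 + 1427; 1427 = 23·60 + 47 → 23:47, same day
→ 2022-12-23 23:47 TSY

2022-12-23 23:47 TSY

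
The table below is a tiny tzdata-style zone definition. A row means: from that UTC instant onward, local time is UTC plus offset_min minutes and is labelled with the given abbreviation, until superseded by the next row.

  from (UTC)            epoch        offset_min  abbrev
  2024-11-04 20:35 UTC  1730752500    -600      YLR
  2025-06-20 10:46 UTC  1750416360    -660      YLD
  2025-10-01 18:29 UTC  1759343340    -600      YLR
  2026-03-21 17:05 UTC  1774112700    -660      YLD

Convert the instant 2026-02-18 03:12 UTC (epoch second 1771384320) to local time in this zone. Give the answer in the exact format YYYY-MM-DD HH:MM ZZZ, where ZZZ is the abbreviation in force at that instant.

Query: 2026-02-18 03:12 UTC
Rule 3/4 (YLR, -10:00): 2025-10-01 18:29 UTC ≤ query < 2026-03-21 17:05 UTC
3·60 + 12 - 600 = -408 min
-408 = -1·1440 + 1032; 1032 = 17·60 + 12 → 17:12, 2026-02-18 - 1 day = 2026-02-17
→ 2026-02-17 17:12 YLR

2026-02-17 17:12 YLR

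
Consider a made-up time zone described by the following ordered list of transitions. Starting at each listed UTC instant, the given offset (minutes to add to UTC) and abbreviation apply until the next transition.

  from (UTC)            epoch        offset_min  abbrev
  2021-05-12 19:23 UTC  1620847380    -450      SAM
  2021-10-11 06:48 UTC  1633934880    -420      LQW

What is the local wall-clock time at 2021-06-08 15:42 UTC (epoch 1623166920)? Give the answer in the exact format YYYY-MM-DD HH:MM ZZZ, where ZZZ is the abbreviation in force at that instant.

2021-06-08 08:12 SAM

Query: 2021-06-08 15:42 UTC
Rule 1/2 (SAM, -07:30): 2021-05-12 19:23 UTC ≤ query < 2021-10-11 06:48 UTC
15·60 + 42 - 450 = 492 min
492 = 0·1440 + 492; 492 = 8·60 + 12 → 08:12, same day
→ 2021-06-08 08:12 SAM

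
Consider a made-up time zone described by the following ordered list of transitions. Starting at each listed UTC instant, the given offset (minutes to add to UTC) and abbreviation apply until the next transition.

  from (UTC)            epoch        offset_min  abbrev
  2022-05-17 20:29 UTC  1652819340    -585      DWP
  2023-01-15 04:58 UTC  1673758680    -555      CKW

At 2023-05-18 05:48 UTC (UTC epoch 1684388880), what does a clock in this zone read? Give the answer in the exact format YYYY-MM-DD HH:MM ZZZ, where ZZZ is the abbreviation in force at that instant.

2023-05-17 20:33 CKW

Query: 2023-05-18 05:48 UTC
Rule 2/2 (CKW, -09:15): 2023-01-15 04:58 UTC ≤ query < +∞
5·60 + 48 - 555 = -207 min
-207 = -1·1440 + 1233; 1233 = 20·60 + 33 → 20:33, 2023-05-18 - 1 day = 2023-05-17
→ 2023-05-17 20:33 CKW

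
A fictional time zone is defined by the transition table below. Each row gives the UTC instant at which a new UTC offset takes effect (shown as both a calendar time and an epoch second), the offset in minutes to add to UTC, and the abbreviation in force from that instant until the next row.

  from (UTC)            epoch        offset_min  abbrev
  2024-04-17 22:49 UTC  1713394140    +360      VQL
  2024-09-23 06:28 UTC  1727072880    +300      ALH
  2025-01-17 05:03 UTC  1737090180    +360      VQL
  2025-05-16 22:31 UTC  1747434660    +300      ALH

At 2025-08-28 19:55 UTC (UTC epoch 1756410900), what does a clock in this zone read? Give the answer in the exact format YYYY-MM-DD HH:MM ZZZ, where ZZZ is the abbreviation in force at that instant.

Query: 2025-08-28 19:55 UTC
Rule 4/4 (ALH, +05:00): 2025-05-16 22:31 UTC ≤ query < +∞
19·60 + 55 + 300 = 1495 min
1495 = 1·1440 + 55; 55 = 0·60 + 55 → 00:55, 2025-08-28 + 1 day = 2025-08-29
→ 2025-08-29 00:55 ALH

2025-08-29 00:55 ALH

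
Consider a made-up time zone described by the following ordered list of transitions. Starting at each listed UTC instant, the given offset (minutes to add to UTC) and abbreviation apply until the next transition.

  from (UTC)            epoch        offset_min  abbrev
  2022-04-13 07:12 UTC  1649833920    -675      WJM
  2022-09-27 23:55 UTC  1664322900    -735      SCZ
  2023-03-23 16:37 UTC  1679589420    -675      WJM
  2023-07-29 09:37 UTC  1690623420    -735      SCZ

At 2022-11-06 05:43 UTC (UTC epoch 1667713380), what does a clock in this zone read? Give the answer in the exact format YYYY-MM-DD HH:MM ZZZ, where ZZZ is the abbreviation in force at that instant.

Query: 2022-11-06 05:43 UTC
Rule 2/4 (SCZ, -12:15): 2022-09-27 23:55 UTC ≤ query < 2023-03-23 16:37 UTC
5·60 + 43 - 735 = -392 min
-392 = -1·1440 + 1048; 1048 = 17·60 + 28 → 17:28, 2022-11-06 - 1 day = 2022-11-05
→ 2022-11-05 17:28 SCZ

2022-11-05 17:28 SCZ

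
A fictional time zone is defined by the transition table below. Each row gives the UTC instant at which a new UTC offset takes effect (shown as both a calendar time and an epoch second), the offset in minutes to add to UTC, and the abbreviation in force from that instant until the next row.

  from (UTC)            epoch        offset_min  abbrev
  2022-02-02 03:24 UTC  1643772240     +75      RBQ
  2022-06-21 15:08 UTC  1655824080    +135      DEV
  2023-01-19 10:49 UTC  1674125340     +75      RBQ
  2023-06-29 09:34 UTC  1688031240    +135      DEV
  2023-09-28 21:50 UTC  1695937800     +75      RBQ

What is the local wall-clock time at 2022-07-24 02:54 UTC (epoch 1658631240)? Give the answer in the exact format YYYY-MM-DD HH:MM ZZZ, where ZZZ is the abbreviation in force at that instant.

2022-07-24 05:09 DEV

Query: 2022-07-24 02:54 UTC
Rule 2/5 (DEV, +02:15): 2022-06-21 15:08 UTC ≤ query < 2023-01-19 10:49 UTC
2·60 + 54 + 135 = 309 min
309 = 0·1440 + 309; 309 = 5·60 + 9 → 05:09, same day
→ 2022-07-24 05:09 DEV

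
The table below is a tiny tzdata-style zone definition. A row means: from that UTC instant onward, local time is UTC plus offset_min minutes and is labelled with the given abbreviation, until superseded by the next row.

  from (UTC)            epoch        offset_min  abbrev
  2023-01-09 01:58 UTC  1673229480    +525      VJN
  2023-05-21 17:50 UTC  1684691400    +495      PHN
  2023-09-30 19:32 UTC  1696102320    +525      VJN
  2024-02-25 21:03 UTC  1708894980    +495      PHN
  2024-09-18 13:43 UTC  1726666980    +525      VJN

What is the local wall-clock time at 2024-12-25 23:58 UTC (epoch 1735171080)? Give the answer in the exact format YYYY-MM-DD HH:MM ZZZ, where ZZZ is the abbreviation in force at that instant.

Query: 2024-12-25 23:58 UTC
Rule 5/5 (VJN, +08:45): 2024-09-18 13:43 UTC ≤ query < +∞
23·60 + 58 + 525 = 1963 min
1963 = 1·1440 + 523; 523 = 8·60 + 43 → 08:43, 2024-12-25 + 1 day = 2024-12-26
→ 2024-12-26 08:43 VJN

2024-12-26 08:43 VJN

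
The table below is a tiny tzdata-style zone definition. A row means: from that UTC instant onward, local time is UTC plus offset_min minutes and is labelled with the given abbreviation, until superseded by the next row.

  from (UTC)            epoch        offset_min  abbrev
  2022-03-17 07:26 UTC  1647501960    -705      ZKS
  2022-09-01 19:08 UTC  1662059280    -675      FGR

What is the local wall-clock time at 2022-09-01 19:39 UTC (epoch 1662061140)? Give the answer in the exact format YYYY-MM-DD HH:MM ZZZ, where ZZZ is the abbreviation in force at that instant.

2022-09-01 08:24 FGR

Query: 2022-09-01 19:39 UTC
Rule 2/2 (FGR, -11:15): 2022-09-01 19:08 UTC ≤ query < +∞
19·60 + 39 - 675 = 504 min
504 = 0·1440 + 504; 504 = 8·60 + 24 → 08:24, same day
→ 2022-09-01 08:24 FGR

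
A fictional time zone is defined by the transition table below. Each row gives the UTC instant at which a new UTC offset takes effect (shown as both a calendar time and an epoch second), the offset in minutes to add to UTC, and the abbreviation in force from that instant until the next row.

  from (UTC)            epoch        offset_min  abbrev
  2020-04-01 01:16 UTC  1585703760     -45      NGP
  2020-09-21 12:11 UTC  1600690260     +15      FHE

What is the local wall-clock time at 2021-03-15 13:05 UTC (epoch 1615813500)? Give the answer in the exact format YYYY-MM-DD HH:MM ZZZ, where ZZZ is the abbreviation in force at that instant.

Query: 2021-03-15 13:05 UTC
Rule 2/2 (FHE, +00:15): 2020-09-21 12:11 UTC ≤ query < +∞
13·60 + 5 + 15 = 800 min
800 = 0·1440 + 800; 800 = 13·60 + 20 → 13:20, same day
→ 2021-03-15 13:20 FHE

2021-03-15 13:20 FHE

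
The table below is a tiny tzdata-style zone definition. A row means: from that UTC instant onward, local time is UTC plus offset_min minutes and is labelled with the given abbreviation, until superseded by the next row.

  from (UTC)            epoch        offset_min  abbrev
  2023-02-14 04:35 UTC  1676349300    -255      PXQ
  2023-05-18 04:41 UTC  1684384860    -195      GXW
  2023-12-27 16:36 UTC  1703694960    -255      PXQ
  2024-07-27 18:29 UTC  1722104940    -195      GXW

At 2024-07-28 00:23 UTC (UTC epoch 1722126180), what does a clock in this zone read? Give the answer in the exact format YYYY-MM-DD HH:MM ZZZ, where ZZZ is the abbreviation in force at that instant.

Query: 2024-07-28 00:23 UTC
Rule 4/4 (GXW, -03:15): 2024-07-27 18:29 UTC ≤ query < +∞
0·60 + 23 - 195 = -172 min
-172 = -1·1440 + 1268; 1268 = 21·60 + 8 → 21:08, 2024-07-28 - 1 day = 2024-07-27
→ 2024-07-27 21:08 GXW

2024-07-27 21:08 GXW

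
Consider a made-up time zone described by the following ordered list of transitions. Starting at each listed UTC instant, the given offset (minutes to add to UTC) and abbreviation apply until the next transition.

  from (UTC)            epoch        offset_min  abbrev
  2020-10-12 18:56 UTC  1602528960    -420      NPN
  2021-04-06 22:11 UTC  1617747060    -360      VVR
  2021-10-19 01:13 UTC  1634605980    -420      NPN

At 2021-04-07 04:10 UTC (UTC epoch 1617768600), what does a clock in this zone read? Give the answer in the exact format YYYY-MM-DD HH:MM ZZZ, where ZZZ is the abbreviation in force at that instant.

2021-04-06 22:10 VVR

Query: 2021-04-07 04:10 UTC
Rule 2/3 (VVR, -06:00): 2021-04-06 22:11 UTC ≤ query < 2021-10-19 01:13 UTC
4·60 + 10 - 360 = -110 min
-110 = -1·1440 + 1330; 1330 = 22·60 + 10 → 22:10, 2021-04-07 - 1 day = 2021-04-06
→ 2021-04-06 22:10 VVR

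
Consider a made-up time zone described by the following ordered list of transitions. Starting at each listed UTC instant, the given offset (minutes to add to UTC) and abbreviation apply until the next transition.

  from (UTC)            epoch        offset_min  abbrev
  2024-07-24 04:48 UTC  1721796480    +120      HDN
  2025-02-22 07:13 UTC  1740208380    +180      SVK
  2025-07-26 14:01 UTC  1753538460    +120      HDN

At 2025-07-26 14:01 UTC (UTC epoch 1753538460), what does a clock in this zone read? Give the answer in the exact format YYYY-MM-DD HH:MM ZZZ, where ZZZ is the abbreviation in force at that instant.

2025-07-26 16:01 HDN

Query: 2025-07-26 14:01 UTC
Rule 3/3 (HDN, +02:00): 2025-07-26 14:01 UTC ≤ query < +∞
14·60 + 1 + 120 = 961 min
961 = 0·1440 + 961; 961 = 16·60 + 1 → 16:01, same day
→ 2025-07-26 16:01 HDN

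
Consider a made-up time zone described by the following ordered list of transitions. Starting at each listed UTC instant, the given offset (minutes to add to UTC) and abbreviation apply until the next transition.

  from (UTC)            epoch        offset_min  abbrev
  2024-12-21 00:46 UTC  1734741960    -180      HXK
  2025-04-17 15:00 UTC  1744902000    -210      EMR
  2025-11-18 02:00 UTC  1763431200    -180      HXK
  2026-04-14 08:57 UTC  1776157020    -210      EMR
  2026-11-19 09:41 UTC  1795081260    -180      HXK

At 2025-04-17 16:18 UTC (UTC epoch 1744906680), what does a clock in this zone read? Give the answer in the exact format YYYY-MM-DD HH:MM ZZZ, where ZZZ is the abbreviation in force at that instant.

Query: 2025-04-17 16:18 UTC
Rule 2/5 (EMR, -03:30): 2025-04-17 15:00 UTC ≤ query < 2025-11-18 02:00 UTC
16·60 + 18 - 210 = 768 min
768 = 0·1440 + 768; 768 = 12·60 + 48 → 12:48, same day
→ 2025-04-17 12:48 EMR

2025-04-17 12:48 EMR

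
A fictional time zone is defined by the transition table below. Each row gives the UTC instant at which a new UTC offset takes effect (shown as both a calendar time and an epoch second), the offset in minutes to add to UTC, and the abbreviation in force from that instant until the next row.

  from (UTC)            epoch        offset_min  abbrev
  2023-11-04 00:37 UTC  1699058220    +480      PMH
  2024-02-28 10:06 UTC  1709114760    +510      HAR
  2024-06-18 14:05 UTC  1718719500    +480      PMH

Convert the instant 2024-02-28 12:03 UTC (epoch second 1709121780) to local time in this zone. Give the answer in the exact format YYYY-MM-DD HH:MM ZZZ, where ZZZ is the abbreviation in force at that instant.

Query: 2024-02-28 12:03 UTC
Rule 2/3 (HAR, +08:30): 2024-02-28 10:06 UTC ≤ query < 2024-06-18 14:05 UTC
12·60 + 3 + 510 = 1233 min
1233 = 0·1440 + 1233; 1233 = 20·60 + 33 → 20:33, same day
→ 2024-02-28 20:33 HAR

2024-02-28 20:33 HAR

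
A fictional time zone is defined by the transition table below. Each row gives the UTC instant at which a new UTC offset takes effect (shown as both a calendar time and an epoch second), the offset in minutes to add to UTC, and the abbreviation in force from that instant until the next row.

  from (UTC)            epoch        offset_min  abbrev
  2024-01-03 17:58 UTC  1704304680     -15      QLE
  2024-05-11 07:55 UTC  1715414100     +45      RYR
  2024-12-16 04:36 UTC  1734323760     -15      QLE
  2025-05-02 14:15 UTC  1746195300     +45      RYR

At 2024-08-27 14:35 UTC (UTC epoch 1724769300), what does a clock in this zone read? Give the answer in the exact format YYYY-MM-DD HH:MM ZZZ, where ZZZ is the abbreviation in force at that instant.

Query: 2024-08-27 14:35 UTC
Rule 2/4 (RYR, +00:45): 2024-05-11 07:55 UTC ≤ query < 2024-12-16 04:36 UTC
14·60 + 35 + 45 = 920 min
920 = 0·1440 + 920; 920 = 15·60 + 20 → 15:20, same day
→ 2024-08-27 15:20 RYR

2024-08-27 15:20 RYR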